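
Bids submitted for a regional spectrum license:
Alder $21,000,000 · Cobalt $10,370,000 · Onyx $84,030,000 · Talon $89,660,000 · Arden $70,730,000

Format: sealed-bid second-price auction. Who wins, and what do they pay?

Sorting bids: 89,660,000 (Talon) > 84,030,000 (Onyx) > 70,730,000 (Arden) > 21,000,000 (Alder) > 10,370,000 (Cobalt)
Second-price: Talon pays Onyx's bid of $84,030,000.

Talon pays $84,030,000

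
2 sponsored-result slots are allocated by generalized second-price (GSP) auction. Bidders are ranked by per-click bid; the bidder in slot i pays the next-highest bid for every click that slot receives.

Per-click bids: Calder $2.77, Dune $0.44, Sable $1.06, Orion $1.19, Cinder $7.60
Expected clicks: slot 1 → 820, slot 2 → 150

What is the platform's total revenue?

Total revenue: $2449.90

Ranked by bid: $7.60 (Cinder) > $2.77 (Calder) > $1.19 (Orion) > …
Slot 1: Cinder pays $2.77 × 820 = $2271.40
Slot 2: Calder pays $1.19 × 150 = $178.50
Total = $2449.90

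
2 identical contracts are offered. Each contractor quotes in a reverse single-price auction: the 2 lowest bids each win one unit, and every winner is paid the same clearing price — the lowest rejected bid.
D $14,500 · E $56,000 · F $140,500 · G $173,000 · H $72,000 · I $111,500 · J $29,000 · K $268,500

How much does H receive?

Ordering the bids: 14,500 (D), 29,000 (J), 56,000 (E), 72,000 (H), …
Winners (2 units): D, J.
Clearing price = lowest rejected bid = $56,000.
H does not win → is paid $0.

H is paid $0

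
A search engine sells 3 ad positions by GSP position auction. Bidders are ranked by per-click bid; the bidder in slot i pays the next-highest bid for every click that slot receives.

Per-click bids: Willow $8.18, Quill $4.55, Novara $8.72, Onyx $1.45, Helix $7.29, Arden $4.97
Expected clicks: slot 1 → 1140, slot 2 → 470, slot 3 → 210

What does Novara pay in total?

Ranked by bid: $8.72 (Novara) > $8.18 (Willow) > $7.29 (Helix) > $4.97 (Arden) > …
Novara holds slot 1 → pays next bid $8.18 × 1140 clicks = $9325.20.

Novara pays $9325.20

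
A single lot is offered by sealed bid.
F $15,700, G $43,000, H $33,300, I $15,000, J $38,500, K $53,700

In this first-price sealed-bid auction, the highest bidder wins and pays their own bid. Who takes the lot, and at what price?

K pays $53,700

Bids in order: 53,700 (K) > 43,000 (G) > 38,500 (J) > 33,300 (H) > 15,700 (F) > 15,000 (I)
K is highest → pays own bid, $53,700.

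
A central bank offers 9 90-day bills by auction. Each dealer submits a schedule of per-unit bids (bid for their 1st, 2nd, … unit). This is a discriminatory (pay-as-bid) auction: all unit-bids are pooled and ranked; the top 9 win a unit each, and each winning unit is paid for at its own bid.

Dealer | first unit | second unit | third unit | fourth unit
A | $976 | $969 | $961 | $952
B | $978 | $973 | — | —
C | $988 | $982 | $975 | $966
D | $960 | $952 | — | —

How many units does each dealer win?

A 3, B 2, C 4

Merging the schedules and taking the best 9: 988 (C-1), 982 (C-2), 978 (B-1), 976 (A-1), 975 (C-3), 973 (B-2), 969 (A-2), 966 (C-4), 961 (A-3)
Next rejected bid: $960 (not a price — pay-as-bid).
Allocation: A 3, B 2, C 4.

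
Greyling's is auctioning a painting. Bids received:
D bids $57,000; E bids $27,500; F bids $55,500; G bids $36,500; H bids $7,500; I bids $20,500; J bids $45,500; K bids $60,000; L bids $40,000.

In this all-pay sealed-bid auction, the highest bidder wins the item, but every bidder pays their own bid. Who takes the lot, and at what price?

K pays $60,000

Bids in order: 60,000 (K) > 57,000 (D) > 55,500 (F) > 45,500 (J) > 40,000 (L) > 36,500 (G) > …
K wins with the top bid; all bids are sunk regardless.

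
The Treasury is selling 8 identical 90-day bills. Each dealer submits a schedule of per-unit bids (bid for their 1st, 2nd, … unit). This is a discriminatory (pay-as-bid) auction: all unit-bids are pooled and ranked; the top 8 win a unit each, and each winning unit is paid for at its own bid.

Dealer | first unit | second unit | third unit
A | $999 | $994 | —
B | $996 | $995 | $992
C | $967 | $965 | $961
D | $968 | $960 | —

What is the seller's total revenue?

Total revenue: $7,876

Merging the schedules and taking the best 8: 999 (A-1), 996 (B-1), 995 (B-2), 994 (A-2), 992 (B-3), 968 (D-1), 967 (C-1), 965 (C-2)
Next rejected bid: $961 (not a price — pay-as-bid).
Each winning unit pays its own bid.
Revenue = 999 + 996 + 995 + 994 + 992 + 968 + 967 + 965 = $7,876.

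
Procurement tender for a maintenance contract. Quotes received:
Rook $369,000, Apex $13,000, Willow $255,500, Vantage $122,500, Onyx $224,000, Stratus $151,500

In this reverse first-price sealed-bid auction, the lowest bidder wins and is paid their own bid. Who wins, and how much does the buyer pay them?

Bids in order: 13,000 (Apex) < 122,500 (Vantage) < 151,500 (Stratus) < 224,000 (Onyx) < 255,500 (Willow) < 369,000 (Rook)
Apex has the lowest bid and is paid exactly that: $13,000.

Apex is paid $13,000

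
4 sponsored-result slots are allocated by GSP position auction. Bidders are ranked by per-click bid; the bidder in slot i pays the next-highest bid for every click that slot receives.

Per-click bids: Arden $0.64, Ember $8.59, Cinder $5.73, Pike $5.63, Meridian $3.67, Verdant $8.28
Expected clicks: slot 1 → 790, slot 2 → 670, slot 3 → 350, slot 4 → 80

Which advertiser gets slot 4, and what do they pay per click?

Sorting advertisers: $8.59 (Ember) > $8.28 (Verdant) > $5.73 (Cinder) > $5.63 (Pike) > $3.67 (Meridian) > …
Slot 4 goes to the fourth-ranked bidder, Pike, who pays the next bid down: $3.67/click.

Pike; $3.67 per click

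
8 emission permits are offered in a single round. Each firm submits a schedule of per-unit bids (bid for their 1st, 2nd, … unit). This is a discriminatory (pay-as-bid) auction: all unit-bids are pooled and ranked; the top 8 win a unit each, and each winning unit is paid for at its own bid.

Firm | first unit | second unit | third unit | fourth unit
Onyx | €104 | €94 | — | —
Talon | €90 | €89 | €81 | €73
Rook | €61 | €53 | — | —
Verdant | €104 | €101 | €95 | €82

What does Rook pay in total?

Rook pays €0

All unit-bids, highest first — top 8: 104 (Onyx-1), 104 (Verdant-1), 101 (Verdant-2), 95 (Verdant-3), 94 (Onyx-2), 90 (Talon-1), 89 (Talon-2), 82 (Verdant-4)
Next rejected bid: €81 (not a price — pay-as-bid).
Rook wins no units.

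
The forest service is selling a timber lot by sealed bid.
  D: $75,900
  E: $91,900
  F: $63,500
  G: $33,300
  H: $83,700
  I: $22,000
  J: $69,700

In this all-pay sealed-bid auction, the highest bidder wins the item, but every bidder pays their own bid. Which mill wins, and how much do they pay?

E pays $91,900

Rule: the highest bidder wins the item, but every bidder pays their own bid.
Bids in order: 91,900 (E) > 83,700 (H) > 75,900 (D) > 69,700 (J) > 63,500 (F) > 33,300 (G) > …
E is highest and takes the item; every bidder forfeits their bid.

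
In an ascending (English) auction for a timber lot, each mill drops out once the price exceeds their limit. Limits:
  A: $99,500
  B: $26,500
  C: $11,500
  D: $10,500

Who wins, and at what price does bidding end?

Rule: the price rises until one bidder remains; the winner pays the price at which the last rival dropped out.
Limits in order: 99,500 (A) > 26,500 (B) > 11,500 (C) > 10,500 (D)
Once the price passes $26,500, only A is left; the hammer falls at B's limit of $26,500.

A wins at $26,500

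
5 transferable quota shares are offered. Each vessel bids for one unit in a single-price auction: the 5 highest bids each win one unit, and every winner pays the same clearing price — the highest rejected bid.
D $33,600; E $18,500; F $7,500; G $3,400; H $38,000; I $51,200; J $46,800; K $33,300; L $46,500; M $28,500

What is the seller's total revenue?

Bids ranked high→low: 51,200 (I), 46,800 (J), 46,500 (L), 38,000 (H), 33,600 (D), 33,300 (K), 28,500 (M), …
The 5 highest are I, J, L, H, D.
Clearing price = highest rejected bid = $33,300.
Total revenue = 5 × $33,300 = $166,500.

Total revenue: $166,500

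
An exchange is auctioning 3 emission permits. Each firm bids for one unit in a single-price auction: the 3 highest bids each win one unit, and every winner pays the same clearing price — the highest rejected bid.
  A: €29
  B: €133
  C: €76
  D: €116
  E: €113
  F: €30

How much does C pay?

C pays €0

Sorting: 133 (B), 116 (D), 113 (E), 76 (C), 30 (F), …
The 3 highest are B, D, E.
Highest unsuccessful bid: €76 → clearing price.
C does not win → pays €0.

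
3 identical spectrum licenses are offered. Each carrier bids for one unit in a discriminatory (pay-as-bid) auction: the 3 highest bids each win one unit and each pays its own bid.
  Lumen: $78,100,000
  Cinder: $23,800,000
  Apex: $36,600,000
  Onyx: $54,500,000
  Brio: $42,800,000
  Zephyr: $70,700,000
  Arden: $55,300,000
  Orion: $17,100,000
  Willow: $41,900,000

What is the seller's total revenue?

Total revenue: $204,100,000

Sorting: 78,100,000 (Lumen), 70,700,000 (Zephyr), 55,300,000 (Arden), 54,500,000 (Onyx), 42,800,000 (Brio), …
Top 3: Lumen, Zephyr, Arden.
Total revenue = 78,100,000 + 70,700,000 + 55,300,000 = $204,100,000.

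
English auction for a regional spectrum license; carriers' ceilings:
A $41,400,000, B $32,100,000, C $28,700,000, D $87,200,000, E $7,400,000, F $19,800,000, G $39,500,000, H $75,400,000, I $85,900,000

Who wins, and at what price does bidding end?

D wins at $85,900,000

Open ascending-bid auction: the price rises until one bidder remains; the winner pays the price at which the last rival dropped out.
Limits in order: 87,200,000 (D) > 85,900,000 (I) > 75,400,000 (H) > 41,400,000 (A) > 39,500,000 (G) > 32,100,000 (B) > …
Once the price passes $85,900,000, only D is left; the hammer falls at I's limit of $85,900,000.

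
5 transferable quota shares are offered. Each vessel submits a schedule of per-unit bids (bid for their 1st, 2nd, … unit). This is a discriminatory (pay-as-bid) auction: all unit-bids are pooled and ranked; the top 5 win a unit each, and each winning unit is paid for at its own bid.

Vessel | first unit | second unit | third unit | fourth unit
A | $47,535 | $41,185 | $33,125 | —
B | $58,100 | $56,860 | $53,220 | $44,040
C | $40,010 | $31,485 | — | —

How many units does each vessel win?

Merging the schedules and taking the best 5: 58,100 (B-1), 56,860 (B-2), 53,220 (B-3), 47,535 (A-1), 44,040 (B-4)
Next rejected bid: $41,185 (not a price — pay-as-bid).
Allocation: A 1, B 4.

A 1, B 4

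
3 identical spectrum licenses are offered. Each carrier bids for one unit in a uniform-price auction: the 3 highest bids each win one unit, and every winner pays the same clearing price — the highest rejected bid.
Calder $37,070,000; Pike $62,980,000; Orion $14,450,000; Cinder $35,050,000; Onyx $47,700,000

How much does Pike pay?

Pike pays $35,050,000

Ordering the bids: 62,980,000 (Pike), 47,700,000 (Onyx), 37,070,000 (Calder), 35,050,000 (Cinder), 14,450,000 (Orion)
The 3 highest are Pike, Onyx, Calder.
First losing bid is Cinder's $35,050,000, which sets the uniform price.
Pike wins → pays $35,050,000.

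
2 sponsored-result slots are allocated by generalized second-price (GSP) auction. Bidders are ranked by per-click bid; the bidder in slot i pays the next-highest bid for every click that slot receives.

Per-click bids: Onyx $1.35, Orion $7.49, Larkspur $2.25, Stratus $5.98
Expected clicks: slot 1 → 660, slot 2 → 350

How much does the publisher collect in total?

Per-click bids in order: $7.49 (Orion) > $5.98 (Stratus) > $2.25 (Larkspur) > …
Slot 1: Orion pays $5.98 × 660 = $3946.80
Slot 2: Stratus pays $2.25 × 350 = $787.50
Total = $4734.30

Total revenue: $4734.30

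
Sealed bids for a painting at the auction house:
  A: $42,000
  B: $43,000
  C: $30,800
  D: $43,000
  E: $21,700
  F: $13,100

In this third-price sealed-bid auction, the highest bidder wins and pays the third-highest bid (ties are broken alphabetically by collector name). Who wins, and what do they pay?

B pays $42,000

Rule: the highest bidder wins and pays the third-highest bid.
Bids in order: 43,000 (B) > 43,000 (D) > 42,000 (A) > 30,800 (C) > 21,700 (E) > 13,100 (F)
Tie at $43,000 → B wins by tie-break.
B wins; payment is bid #3 in the ranking = $42,000.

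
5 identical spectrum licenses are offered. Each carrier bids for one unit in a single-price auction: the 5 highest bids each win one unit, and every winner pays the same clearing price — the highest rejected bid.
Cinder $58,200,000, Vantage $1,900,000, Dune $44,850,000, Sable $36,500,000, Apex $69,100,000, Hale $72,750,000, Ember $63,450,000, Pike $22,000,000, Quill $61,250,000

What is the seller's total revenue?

Total revenue: $224,250,000

Ordering the bids: 72,750,000 (Hale), 69,100,000 (Apex), 63,450,000 (Ember), 61,250,000 (Quill), 58,200,000 (Cinder), 44,850,000 (Dune), 36,500,000 (Sable), …
Top 5: Hale, Apex, Ember, Quill, Cinder.
First losing bid is Dune's $44,850,000, which sets the uniform price.
Total revenue = 5 × $44,850,000 = $224,250,000.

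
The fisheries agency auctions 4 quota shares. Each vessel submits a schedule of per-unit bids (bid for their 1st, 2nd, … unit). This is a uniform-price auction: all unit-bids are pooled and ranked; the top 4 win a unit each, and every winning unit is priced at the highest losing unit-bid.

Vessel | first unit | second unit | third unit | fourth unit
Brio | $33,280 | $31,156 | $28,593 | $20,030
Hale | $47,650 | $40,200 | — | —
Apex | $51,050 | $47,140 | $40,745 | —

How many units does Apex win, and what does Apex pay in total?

Pooled unit-bids ranked (top 4): 51,050 (Apex-1), 47,650 (Hale-1), 47,140 (Apex-2), 40,745 (Apex-3)
First bid not allocated: $40,200.
Apex wins 3 unit(s) at $40,200 each.

Apex: 3 units, pays $120,600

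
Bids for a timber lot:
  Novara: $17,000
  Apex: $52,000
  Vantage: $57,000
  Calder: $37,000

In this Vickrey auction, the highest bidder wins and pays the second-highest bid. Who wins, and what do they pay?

Vantage pays $52,000

Vickrey auction: the highest bidder wins and pays the second-highest bid.
Sorting bids: 57,000 (Vantage) > 52,000 (Apex) > 37,000 (Calder) > 17,000 (Novara)
Vantage wins with the highest bid; price is set by the runner-up at $52,000.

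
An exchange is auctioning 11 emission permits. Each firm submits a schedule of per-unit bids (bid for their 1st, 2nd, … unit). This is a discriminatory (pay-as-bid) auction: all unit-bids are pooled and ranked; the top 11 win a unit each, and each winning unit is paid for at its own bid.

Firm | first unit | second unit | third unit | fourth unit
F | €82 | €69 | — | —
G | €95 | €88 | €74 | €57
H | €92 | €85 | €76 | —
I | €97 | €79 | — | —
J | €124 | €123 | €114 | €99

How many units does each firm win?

Pooled unit-bids ranked (top 11): 124 (J-1), 123 (J-2), 114 (J-3), 99 (J-4), 97 (I-1), 95 (G-1), 92 (H-1), 88 (G-2), 85 (H-2), 82 (F-1), 79 (I-2)
Next rejected bid: €76 (not a price — pay-as-bid).
Allocation: F 1, G 2, H 2, I 2, J 4.

F 1, G 2, H 2, I 2, J 4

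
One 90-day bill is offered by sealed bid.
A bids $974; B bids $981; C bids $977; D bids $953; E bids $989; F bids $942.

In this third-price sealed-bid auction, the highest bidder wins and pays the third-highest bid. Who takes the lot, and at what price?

Sorting bids: 989 (E) > 981 (B) > 977 (C) > 974 (A) > 953 (D) > 942 (F)
E is highest; pays the third-highest bid, $977.

E pays $977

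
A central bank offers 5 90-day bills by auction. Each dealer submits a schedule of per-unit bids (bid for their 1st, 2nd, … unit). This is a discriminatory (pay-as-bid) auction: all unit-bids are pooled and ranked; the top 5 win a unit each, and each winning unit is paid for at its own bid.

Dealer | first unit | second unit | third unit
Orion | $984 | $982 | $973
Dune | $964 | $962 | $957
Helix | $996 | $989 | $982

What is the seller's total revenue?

Total revenue: $4,933

Merging the schedules and taking the best 5: 996 (Helix-1), 989 (Helix-2), 984 (Orion-1), 982 (Orion-2), 982 (Helix-3)
Next rejected bid: $973 (not a price — pay-as-bid).
Each winning unit pays its own bid.
Revenue = 996 + 989 + 984 + 982 + 982 = $4,933.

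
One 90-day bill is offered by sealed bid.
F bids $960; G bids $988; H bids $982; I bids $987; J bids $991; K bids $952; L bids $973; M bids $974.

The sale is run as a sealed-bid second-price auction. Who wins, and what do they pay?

J pays $988

Bids ranked: 991 (J) > 988 (G) > 987 (I) > 982 (H) > 974 (M) > 973 (L) > …
Second-price: J pays G's bid of $988.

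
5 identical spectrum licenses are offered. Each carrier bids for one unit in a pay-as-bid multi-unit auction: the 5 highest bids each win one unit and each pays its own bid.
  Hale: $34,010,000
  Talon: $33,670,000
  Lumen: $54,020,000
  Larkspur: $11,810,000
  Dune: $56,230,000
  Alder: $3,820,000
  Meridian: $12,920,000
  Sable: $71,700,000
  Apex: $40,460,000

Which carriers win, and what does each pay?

Sable $71,700,000, Dune $56,230,000, Lumen $54,020,000, Apex $40,460,000, Hale $34,010,000

Ordering the bids: 71,700,000 (Sable), 56,230,000 (Dune), 54,020,000 (Lumen), 40,460,000 (Apex), 34,010,000 (Hale), 33,670,000 (Talon), 12,920,000 (Meridian), …
The 5 highest are Sable, Dune, Lumen, Apex, Hale.
Each winner pays its own bid: Sable $71,700,000, Dune $56,230,000, Lumen $54,020,000, Apex $40,460,000, Hale $34,010,000.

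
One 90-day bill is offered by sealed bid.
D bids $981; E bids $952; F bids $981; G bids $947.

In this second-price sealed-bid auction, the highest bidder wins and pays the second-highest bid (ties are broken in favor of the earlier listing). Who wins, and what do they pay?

Sorting bids: 981 (D) > 981 (F) > 952 (E) > 947 (G)
D and F tie at $981; tie-break gives it to D.
D wins with the highest bid; price is set by the runner-up at $981.

D pays $981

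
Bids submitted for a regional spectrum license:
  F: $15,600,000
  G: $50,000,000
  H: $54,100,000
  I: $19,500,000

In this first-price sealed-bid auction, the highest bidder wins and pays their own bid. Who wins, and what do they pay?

Sorting bids: 54,100,000 (H) > 50,000,000 (G) > 19,500,000 (I) > 15,600,000 (F)
H has the highest bid and pays exactly that: $54,100,000.

H pays $54,100,000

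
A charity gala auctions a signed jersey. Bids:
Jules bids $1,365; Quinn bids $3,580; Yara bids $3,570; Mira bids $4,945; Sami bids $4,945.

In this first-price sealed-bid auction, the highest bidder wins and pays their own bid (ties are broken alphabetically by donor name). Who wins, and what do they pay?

Mira pays $4,945

Sorting bids: 4,945 (Mira) > 4,945 (Sami) > 3,580 (Quinn) > 3,570 (Yara) > 1,365 (Jules)
Tie at $4,945 → Mira wins by tie-break.
First-price: Mira pays what they bid, $4,945.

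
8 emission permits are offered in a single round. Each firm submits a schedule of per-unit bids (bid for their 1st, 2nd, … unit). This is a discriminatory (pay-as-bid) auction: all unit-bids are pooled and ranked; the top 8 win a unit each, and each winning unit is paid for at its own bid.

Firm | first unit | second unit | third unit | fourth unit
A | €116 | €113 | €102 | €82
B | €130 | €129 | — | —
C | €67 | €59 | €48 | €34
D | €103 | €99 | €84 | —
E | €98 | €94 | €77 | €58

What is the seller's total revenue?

Pooled unit-bids ranked (top 8): 130 (B-1), 129 (B-2), 116 (A-1), 113 (A-2), 103 (D-1), 102 (A-3), 99 (D-2), 98 (E-1)
Next rejected bid: €94 (not a price — pay-as-bid).
Each winning unit pays its own bid.
Revenue = 130 + 129 + 116 + 113 + 103 + 102 + 99 + 98 = €890.

Total revenue: €890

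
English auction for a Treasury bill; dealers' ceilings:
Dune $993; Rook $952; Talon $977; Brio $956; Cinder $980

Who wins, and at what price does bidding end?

Dune wins at $980

Limits ranked: 993 (Dune) > 980 (Cinder) > 977 (Talon) > 956 (Brio) > 952 (Rook)
Bidding ends when Cinder exits at $980; Dune takes it.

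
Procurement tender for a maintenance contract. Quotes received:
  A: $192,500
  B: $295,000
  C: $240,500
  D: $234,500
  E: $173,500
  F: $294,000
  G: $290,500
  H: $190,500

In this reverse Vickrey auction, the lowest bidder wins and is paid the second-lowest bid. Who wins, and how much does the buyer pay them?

Bids ranked: 173,500 (E) < 190,500 (H) < 192,500 (A) < 234,500 (D) < 240,500 (C) < 290,500 (G) < …
E is lowest; is paid the second-lowest bid, $190,500.

E is paid $190,500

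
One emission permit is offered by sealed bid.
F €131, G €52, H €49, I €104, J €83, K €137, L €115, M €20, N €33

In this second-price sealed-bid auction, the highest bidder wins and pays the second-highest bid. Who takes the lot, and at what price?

K pays €131

Sorting bids: 137 (K) > 131 (F) > 115 (L) > 104 (I) > 83 (J) > 52 (G) > …
Second-price: K pays F's bid of €131.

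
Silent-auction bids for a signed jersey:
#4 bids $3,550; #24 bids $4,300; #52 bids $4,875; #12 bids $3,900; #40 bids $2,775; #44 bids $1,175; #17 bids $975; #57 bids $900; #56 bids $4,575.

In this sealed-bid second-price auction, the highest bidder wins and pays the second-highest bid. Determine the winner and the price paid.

Sealed-bid second-price auction: the highest bidder wins and pays the second-highest bid.
Bids in order: 4,875 (#52) > 4,575 (#56) > 4,300 (#24) > 3,900 (#12) > 3,550 (#4) > 2,775 (#40) > …
#52 is highest; pays the second-highest bid, $4,575.

#52 pays $4,575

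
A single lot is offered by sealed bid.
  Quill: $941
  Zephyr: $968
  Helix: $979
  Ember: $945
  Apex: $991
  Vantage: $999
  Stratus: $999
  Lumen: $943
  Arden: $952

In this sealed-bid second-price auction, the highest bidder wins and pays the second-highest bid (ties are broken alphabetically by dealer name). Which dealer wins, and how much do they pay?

Stratus pays $999

Sorting bids: 999 (Stratus) > 999 (Vantage) > 991 (Apex) > 979 (Helix) > 968 (Zephyr) > 952 (Arden) > …
Tie at $999 → Stratus wins by tie-break.
Stratus is highest; pays the second-highest bid, $999.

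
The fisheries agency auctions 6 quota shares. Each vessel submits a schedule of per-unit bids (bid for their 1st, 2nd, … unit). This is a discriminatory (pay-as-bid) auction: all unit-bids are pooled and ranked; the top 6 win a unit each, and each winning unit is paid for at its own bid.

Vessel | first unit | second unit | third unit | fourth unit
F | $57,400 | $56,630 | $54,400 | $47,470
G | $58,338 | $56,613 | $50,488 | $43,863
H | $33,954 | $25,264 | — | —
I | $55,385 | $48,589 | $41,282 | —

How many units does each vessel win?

Pooled unit-bids ranked (top 6): 58,338 (G-1), 57,400 (F-1), 56,630 (F-2), 56,613 (G-2), 55,385 (I-1), 54,400 (F-3)
Next rejected bid: $50,488 (not a price — pay-as-bid).
Allocation: F 3, G 2, I 1.

F 3, G 2, I 1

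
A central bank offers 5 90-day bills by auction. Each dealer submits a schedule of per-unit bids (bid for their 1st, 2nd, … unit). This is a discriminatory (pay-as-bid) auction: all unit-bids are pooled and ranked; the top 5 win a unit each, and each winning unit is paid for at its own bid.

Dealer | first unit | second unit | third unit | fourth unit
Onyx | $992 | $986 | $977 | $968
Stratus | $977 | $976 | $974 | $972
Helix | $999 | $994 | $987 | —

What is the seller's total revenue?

Total revenue: $4,958

Pooled unit-bids ranked (top 5): 999 (Helix-1), 994 (Helix-2), 992 (Onyx-1), 987 (Helix-3), 986 (Onyx-2)
Next rejected bid: $977 (not a price — pay-as-bid).
Each winning unit pays its own bid.
Revenue = 999 + 994 + 992 + 987 + 986 = $4,958.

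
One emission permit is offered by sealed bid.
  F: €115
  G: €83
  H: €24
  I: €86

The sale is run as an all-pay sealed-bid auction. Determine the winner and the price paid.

F pays €115

Bids in order: 115 (F) > 86 (I) > 83 (G) > 24 (H)
F is highest and takes the item; every bidder forfeits their bid.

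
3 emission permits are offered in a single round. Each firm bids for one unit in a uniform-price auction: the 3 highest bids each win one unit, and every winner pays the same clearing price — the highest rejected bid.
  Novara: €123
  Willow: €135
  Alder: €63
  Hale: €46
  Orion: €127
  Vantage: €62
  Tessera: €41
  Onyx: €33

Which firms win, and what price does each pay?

Willow, Orion, Novara; each pays €63

Ordering the bids: 135 (Willow), 127 (Orion), 123 (Novara), 63 (Alder), 62 (Vantage), …
Winners (3 units): Willow, Orion, Novara.
First losing bid is Alder's €63, which sets the uniform price.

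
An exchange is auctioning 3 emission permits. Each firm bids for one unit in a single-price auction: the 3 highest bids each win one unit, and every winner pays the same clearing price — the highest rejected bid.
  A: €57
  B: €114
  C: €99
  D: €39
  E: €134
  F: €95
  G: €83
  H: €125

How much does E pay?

E pays €99

Sorting: 134 (E), 125 (H), 114 (B), 99 (C), 95 (F), …
The 3 highest are E, H, B.
Highest unsuccessful bid: €99 → clearing price.
E wins → pays €99.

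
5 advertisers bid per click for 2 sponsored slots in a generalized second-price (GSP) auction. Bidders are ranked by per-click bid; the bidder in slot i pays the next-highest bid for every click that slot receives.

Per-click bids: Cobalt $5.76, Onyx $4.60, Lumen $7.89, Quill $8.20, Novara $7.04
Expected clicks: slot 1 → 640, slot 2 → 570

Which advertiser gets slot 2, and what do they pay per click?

Sorting advertisers: $8.20 (Quill) > $7.89 (Lumen) > $7.04 (Novara) > …
Slot 2 goes to the second-ranked bidder, Lumen, who pays the next bid down: $7.04/click.

Lumen; $7.04 per click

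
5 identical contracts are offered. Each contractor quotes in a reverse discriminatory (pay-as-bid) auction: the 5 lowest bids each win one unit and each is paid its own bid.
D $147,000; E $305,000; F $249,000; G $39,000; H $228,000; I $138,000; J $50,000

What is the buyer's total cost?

Total cost: $602,000

Ordering the bids: 39,000 (G), 50,000 (J), 138,000 (I), 147,000 (D), 228,000 (H), 249,000 (F), 305,000 (E)
The 5 lowest are G, J, I, D, H.
Total cost = 39,000 + 50,000 + 138,000 + 147,000 + 228,000 = $602,000.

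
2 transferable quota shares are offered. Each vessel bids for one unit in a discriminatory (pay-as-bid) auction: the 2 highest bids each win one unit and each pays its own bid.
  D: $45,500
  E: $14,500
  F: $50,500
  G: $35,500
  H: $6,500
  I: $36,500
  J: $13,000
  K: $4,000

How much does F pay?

F pays $50,500

Sorting: 50,500 (F), 45,500 (D), 36,500 (I), 35,500 (G), …
The 2 highest are F, D.
F wins → own bid $50,500.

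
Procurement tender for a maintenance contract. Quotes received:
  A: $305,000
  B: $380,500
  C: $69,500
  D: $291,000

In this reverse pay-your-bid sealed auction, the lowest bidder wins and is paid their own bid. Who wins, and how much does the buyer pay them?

Reverse pay-your-bid sealed auction: the lowest bidder wins and is paid their own bid.
Bids in order: 69,500 (C) < 291,000 (D) < 305,000 (A) < 380,500 (B)
C has the lowest bid and is paid exactly that: $69,500.

C is paid $69,500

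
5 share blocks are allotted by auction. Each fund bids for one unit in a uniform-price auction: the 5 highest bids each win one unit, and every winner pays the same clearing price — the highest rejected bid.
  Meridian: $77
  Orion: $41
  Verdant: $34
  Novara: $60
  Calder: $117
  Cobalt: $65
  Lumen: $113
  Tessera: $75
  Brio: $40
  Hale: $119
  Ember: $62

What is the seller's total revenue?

Total revenue: $325

Ordering the bids: 119 (Hale), 117 (Calder), 113 (Lumen), 77 (Meridian), 75 (Tessera), 65 (Cobalt), 62 (Ember), …
The 5 highest are Hale, Calder, Lumen, Meridian, Tessera.
Highest unsuccessful bid: $65 → clearing price.
Total revenue = 5 × $65 = $325.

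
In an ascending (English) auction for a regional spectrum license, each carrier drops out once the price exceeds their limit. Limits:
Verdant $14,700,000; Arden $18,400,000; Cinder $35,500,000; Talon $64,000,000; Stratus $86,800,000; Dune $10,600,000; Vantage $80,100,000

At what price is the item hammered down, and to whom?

Rule: the price rises until one bidder remains; the winner pays the price at which the last rival dropped out.
Limits in order: 86,800,000 (Stratus) > 80,100,000 (Vantage) > 64,000,000 (Talon) > 35,500,000 (Cinder) > 18,400,000 (Arden) > 14,700,000 (Verdant) > …
Bidding ends when Vantage exits at $80,100,000; Stratus takes it.

Stratus wins at $80,100,000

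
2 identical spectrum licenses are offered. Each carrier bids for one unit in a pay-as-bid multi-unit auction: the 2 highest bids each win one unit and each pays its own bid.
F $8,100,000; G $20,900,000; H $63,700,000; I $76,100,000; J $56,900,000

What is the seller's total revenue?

Total revenue: $139,800,000

Sorting: 76,100,000 (I), 63,700,000 (H), 56,900,000 (J), 20,900,000 (G), …
Winners (2 units): I, H.
Total revenue = 76,100,000 + 63,700,000 = $139,800,000.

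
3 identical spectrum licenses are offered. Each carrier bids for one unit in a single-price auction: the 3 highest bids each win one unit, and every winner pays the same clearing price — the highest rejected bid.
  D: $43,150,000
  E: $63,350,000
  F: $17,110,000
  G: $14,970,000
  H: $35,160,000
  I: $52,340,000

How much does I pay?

I pays $35,160,000

Bids ranked high→low: 63,350,000 (E), 52,340,000 (I), 43,150,000 (D), 35,160,000 (H), 17,110,000 (F), …
Top 3: E, I, D.
First losing bid is H's $35,160,000, which sets the uniform price.
I wins → pays $35,160,000.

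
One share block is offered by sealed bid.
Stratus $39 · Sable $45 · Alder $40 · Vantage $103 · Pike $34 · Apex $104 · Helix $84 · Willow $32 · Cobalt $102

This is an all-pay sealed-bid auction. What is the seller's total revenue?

Total revenue: $583

Bids in order: 104 (Apex) > 103 (Vantage) > 102 (Cobalt) > 84 (Helix) > 45 (Sable) > 40 (Alder) > …
Every bidder forfeits their bid regardless of winning.
Revenue = 39 + 45 + 40 + 103 + 34 + 104 + 84 + 32 + 102 = $583.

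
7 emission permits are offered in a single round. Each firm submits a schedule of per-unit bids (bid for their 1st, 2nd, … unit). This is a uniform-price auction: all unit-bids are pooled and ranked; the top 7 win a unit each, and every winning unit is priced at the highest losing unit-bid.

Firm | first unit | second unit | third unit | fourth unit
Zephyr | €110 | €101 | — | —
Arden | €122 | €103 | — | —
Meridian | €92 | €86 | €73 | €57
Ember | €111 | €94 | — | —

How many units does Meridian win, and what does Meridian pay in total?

Merging the schedules and taking the best 7: 122 (Arden-1), 111 (Ember-1), 110 (Zephyr-1), 103 (Arden-2), 101 (Zephyr-2), 94 (Ember-2), 92 (Meridian-1)
Highest rejected unit-bid = €86.
Meridian wins 1 unit(s) at €86 each.

Meridian: 1 unit, pays €86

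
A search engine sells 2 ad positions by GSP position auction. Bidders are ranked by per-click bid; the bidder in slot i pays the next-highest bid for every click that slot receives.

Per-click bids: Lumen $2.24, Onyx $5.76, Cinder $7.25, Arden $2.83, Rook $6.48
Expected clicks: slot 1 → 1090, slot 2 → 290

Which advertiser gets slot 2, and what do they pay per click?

Ranked by bid: $7.25 (Cinder) > $6.48 (Rook) > $5.76 (Onyx) > …
Slot 2 goes to the second-ranked bidder, Rook, who pays the next bid down: $5.76/click.

Rook; $5.76 per click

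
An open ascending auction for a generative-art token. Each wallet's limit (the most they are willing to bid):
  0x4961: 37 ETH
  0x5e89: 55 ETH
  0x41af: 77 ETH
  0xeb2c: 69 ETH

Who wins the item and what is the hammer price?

0x41af wins at 69 ETH

Sorting limits: 77 (0x41af) > 69 (0xeb2c) > 55 (0x5e89) > 37 (0x4961)
Bidding ends when 0xeb2c exits at 69 ETH; 0x41af takes it.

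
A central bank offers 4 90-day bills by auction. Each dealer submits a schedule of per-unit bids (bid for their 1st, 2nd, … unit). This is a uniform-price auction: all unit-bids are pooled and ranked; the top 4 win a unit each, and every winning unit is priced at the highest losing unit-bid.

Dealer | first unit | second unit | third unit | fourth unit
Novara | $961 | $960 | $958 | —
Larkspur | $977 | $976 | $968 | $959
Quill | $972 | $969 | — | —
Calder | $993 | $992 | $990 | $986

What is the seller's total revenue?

Total revenue: $3,908

All unit-bids, highest first — top 4: 993 (Calder-1), 992 (Calder-2), 990 (Calder-3), 986 (Calder-4)
Highest rejected unit-bid = $977.
Allocation: Calder 4. Every unit priced at $977.
Revenue = 4 × 977 = $3,908.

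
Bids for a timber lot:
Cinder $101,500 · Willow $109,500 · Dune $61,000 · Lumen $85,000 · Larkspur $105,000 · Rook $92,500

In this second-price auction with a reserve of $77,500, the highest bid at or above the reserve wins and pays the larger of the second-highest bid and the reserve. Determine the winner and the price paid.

Willow pays $105,000

Bids ranked: 109,500 (Willow) > 105,000 (Larkspur) > 101,500 (Cinder) > 92,500 (Rook) > 85,000 (Lumen) > 61,000 (Dune)
Willow has the top bid at or above the reserve ($109,500).
max(second-highest $105,000, reserve $77,500) = $105,000; the reserve does not bind.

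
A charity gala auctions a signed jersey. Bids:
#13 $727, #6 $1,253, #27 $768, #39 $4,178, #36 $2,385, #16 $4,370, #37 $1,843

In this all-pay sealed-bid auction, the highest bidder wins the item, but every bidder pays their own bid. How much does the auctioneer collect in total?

Bids ranked: 4,370 (#16) > 4,178 (#39) > 2,385 (#36) > 1,843 (#37) > 1,253 (#6) > 768 (#27) > …
Every bidder forfeits their bid regardless of winning.
Revenue = 727 + 1,253 + 768 + 4,178 + 2,385 + 4,370 + 1,843 = $15,524.

Total revenue: $15,524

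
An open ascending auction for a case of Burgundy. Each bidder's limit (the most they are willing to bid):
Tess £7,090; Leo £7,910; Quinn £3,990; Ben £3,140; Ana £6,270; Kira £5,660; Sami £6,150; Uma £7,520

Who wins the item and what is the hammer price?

Limits ranked: 7,910 (Leo) > 7,520 (Uma) > 7,090 (Tess) > 6,270 (Ana) > 6,150 (Sami) > 5,660 (Kira) > …
Once the price passes £7,520, only Leo is left; the hammer falls at Uma's limit of £7,520.

Leo wins at £7,520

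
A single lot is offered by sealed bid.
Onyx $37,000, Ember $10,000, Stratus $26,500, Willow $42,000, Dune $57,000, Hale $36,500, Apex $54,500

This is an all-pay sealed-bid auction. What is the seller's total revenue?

All-pay sealed-bid auction: the highest bidder wins the item, but every bidder pays their own bid.
Bids in order: 57,000 (Dune) > 54,500 (Apex) > 42,000 (Willow) > 37,000 (Onyx) > 36,500 (Hale) > 26,500 (Stratus) > …
Every bidder forfeits their bid regardless of winning.
Revenue = 37,000 + 10,000 + 26,500 + 42,000 + 57,000 + 36,500 + 54,500 = $263,500.

Total revenue: $263,500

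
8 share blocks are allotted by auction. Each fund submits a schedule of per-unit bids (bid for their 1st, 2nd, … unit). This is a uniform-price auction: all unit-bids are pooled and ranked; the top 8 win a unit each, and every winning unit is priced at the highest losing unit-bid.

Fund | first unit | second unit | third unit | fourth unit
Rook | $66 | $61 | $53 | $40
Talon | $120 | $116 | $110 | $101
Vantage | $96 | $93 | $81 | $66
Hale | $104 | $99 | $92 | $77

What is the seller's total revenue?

Total revenue: $736

Merging the schedules and taking the best 8: 120 (Talon-1), 116 (Talon-2), 110 (Talon-3), 104 (Hale-1), 101 (Talon-4), 99 (Hale-2), 96 (Vantage-1), 93 (Vantage-2)
The (k+1)-th unit-bid is $92.
Allocation: Hale 2, Talon 4, Vantage 2. Every unit priced at $92.
Revenue = 8 × 92 = $736.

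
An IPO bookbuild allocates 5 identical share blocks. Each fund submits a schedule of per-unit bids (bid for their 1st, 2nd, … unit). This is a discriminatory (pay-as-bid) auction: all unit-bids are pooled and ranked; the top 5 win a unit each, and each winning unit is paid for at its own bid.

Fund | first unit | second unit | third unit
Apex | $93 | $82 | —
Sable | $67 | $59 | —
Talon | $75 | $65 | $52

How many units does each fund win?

Apex 2, Sable 1, Talon 2

All unit-bids, highest first — top 5: 93 (Apex-1), 82 (Apex-2), 75 (Talon-1), 67 (Sable-1), 65 (Talon-2)
Next rejected bid: $59 (not a price — pay-as-bid).
Allocation: Apex 2, Sable 1, Talon 2.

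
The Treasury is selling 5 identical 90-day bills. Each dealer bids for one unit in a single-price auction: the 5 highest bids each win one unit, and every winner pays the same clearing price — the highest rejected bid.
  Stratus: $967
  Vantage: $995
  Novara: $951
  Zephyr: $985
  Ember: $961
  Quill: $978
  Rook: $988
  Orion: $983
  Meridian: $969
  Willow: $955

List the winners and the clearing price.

Vantage, Rook, Zephyr, Orion, Quill; each pays $969

Sorting: 995 (Vantage), 988 (Rook), 985 (Zephyr), 983 (Orion), 978 (Quill), 969 (Meridian), 967 (Stratus), …
Winners (5 units): Vantage, Rook, Zephyr, Orion, Quill.
First losing bid is Meridian's $969, which sets the uniform price.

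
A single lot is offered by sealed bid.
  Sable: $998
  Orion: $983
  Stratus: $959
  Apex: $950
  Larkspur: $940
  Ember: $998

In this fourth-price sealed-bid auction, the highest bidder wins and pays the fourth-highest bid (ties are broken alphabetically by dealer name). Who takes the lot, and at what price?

Bids in order: 998 (Ember) > 998 (Sable) > 983 (Orion) > 959 (Stratus) > 950 (Apex) > 940 (Larkspur)
Ember and Sable tie at $998; tie-break gives it to Ember.
Ember wins; payment is bid #4 in the ranking = $959.

Ember pays $959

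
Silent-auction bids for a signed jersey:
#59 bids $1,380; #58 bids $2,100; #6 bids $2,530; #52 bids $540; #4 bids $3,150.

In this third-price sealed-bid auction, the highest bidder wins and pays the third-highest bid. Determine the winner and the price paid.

Bids ranked: 3,150 (#4) > 2,530 (#6) > 2,100 (#58) > 1,380 (#59) > 540 (#52)
#4 wins; payment is bid #3 in the ranking = $2,100.

#4 pays $2,100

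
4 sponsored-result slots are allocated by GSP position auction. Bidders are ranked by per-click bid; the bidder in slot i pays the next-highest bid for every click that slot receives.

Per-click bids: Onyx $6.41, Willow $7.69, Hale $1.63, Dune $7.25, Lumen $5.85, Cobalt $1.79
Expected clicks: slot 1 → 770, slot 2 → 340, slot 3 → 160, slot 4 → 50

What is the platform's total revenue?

Total revenue: $8787.40

Per-click bids in order: $7.69 (Willow) > $7.25 (Dune) > $6.41 (Onyx) > $5.85 (Lumen) > $1.79 (Cobalt) > …
Slot 1: Willow pays $7.25 × 770 = $5582.50
Slot 2: Dune pays $6.41 × 340 = $2179.40
Slot 3: Onyx pays $5.85 × 160 = $936.00
Slot 4: Lumen pays $1.79 × 50 = $89.50
Total = $8787.40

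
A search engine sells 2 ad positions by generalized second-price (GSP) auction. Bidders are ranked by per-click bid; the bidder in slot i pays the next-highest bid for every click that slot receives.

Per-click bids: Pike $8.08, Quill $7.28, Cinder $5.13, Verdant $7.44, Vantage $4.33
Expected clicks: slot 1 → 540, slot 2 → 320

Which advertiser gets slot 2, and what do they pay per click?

Verdant; $7.28 per click

Per-click bids in order: $8.08 (Pike) > $7.44 (Verdant) > $7.28 (Quill) > …
Slot 2 goes to the second-ranked bidder, Verdant, who pays the next bid down: $7.28/click.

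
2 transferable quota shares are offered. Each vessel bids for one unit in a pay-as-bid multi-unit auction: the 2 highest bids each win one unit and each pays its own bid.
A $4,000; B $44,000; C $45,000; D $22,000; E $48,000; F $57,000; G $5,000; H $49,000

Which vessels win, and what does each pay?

F $57,000, H $49,000

Sorting: 57,000 (F), 49,000 (H), 48,000 (E), 45,000 (C), …
Top 2: F, H.
Each winner pays its own bid: F $57,000, H $49,000.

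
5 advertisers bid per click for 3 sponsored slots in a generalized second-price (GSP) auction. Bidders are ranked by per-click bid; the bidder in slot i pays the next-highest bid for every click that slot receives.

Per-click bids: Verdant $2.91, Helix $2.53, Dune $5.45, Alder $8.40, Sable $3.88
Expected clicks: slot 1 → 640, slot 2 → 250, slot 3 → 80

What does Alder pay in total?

Alder pays $3488.00

Sorting advertisers: $8.40 (Alder) > $5.45 (Dune) > $3.88 (Sable) > $2.91 (Verdant) > …
Alder holds slot 1 → pays next bid $5.45 × 640 clicks = $3488.00.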